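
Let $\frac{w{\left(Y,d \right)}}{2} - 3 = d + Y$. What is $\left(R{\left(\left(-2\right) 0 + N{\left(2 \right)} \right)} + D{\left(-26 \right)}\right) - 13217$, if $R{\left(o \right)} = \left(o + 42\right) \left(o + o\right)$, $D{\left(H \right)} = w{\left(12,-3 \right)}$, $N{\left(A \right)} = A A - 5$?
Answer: $-13275$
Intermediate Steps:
$N{\left(A \right)} = -5 + A^{2}$ ($N{\left(A \right)} = A^{2} - 5 = -5 + A^{2}$)
$w{\left(Y,d \right)} = 6 + 2 Y + 2 d$ ($w{\left(Y,d \right)} = 6 + 2 \left(d + Y\right) = 6 + 2 \left(Y + d\right) = 6 + \left(2 Y + 2 d\right) = 6 + 2 Y + 2 d$)
$D{\left(H \right)} = 24$ ($D{\left(H \right)} = 6 + 2 \cdot 12 + 2 \left(-3\right) = 6 + 24 - 6 = 24$)
$R{\left(o \right)} = 2 o \left(42 + o\right)$ ($R{\left(o \right)} = \left(42 + o\right) 2 o = 2 o \left(42 + o\right)$)
$\left(R{\left(\left(-2\right) 0 + N{\left(2 \right)} \right)} + D{\left(-26 \right)}\right) - 13217 = \left(2 \left(\left(-2\right) 0 - \left(5 - 2^{2}\right)\right) \left(42 - \left(5 - 2^{2}\right)\right) + 24\right) - 13217 = \left(2 \left(0 + \left(-5 + 4\right)\right) \left(42 + \left(0 + \left(-5 + 4\right)\right)\right) + 24\right) - 13217 = \left(2 \left(0 - 1\right) \left(42 + \left(0 - 1\right)\right) + 24\right) - 13217 = \left(2 \left(-1\right) \left(42 - 1\right) + 24\right) - 13217 = \left(2 \left(-1\right) 41 + 24\right) - 13217 = \left(-82 + 24\right) - 13217 = -58 - 13217 = -13275$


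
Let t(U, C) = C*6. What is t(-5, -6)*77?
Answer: -2772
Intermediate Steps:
t(U, C) = 6*C
t(-5, -6)*77 = (6*(-6))*77 = -36*77 = -2772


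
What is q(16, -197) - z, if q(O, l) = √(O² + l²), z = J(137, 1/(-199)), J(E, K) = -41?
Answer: 41 + √39065 ≈ 238.65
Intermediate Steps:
z = -41
q(16, -197) - z = √(16² + (-197)²) - 1*(-41) = √(256 + 38809) + 41 = √39065 + 41 = 41 + √39065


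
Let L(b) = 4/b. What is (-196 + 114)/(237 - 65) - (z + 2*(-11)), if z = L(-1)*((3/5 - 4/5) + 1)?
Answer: 10631/430 ≈ 24.723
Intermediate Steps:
z = -16/5 (z = (4/(-1))*((3/5 - 4/5) + 1) = (4*(-1))*((3*(⅕) - 4*⅕) + 1) = -4*((⅗ - ⅘) + 1) = -4*(-⅕ + 1) = -4*⅘ = -16/5 ≈ -3.2000)
(-196 + 114)/(237 - 65) - (z + 2*(-11)) = (-196 + 114)/(237 - 65) - (-16/5 + 2*(-11)) = -82/172 - (-16/5 - 22) = -82*1/172 - 1*(-126/5) = -41/86 + 126/5 = 10631/430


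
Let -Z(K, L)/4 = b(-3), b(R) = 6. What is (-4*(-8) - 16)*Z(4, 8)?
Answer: -384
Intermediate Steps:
Z(K, L) = -24 (Z(K, L) = -4*6 = -24)
(-4*(-8) - 16)*Z(4, 8) = (-4*(-8) - 16)*(-24) = (32 - 16)*(-24) = 16*(-24) = -384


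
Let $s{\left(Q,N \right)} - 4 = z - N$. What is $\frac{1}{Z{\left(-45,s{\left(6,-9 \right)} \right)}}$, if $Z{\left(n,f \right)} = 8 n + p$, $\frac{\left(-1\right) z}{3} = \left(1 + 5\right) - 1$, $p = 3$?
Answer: $- \frac{1}{357} \approx -0.0028011$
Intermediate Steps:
$z = -15$ ($z = - 3 \left(\left(1 + 5\right) - 1\right) = - 3 \left(6 - 1\right) = \left(-3\right) 5 = -15$)
$s{\left(Q,N \right)} = -11 - N$ ($s{\left(Q,N \right)} = 4 - \left(15 + N\right) = -11 - N$)
$Z{\left(n,f \right)} = 3 + 8 n$ ($Z{\left(n,f \right)} = 8 n + 3 = 3 + 8 n$)
$\frac{1}{Z{\left(-45,s{\left(6,-9 \right)} \right)}} = \frac{1}{3 + 8 \left(-45\right)} = \frac{1}{3 - 360} = \frac{1}{-357} = - \frac{1}{357}$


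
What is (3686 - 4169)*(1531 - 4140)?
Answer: 1260147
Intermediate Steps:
(3686 - 4169)*(1531 - 4140) = -483*(-2609) = 1260147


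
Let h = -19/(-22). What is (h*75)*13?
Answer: 18525/22 ≈ 842.04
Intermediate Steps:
h = 19/22 (h = -19*(-1/22) = 19/22 ≈ 0.86364)
(h*75)*13 = ((19/22)*75)*13 = (1425/22)*13 = 18525/22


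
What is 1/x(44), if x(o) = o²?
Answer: 1/1936 ≈ 0.00051653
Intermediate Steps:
1/x(44) = 1/(44²) = 1/1936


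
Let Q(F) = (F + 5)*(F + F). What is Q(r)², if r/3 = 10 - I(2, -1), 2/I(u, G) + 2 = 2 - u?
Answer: 6290064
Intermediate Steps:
I(u, G) = -2/u (I(u, G) = 2/(-2 + (2 - u)) = 2/((-u)) = 2*(-1/u) = -2/u)
r = 33 (r = 3*(10 - (-2)/2) = 3*(10 - 1*(-1)) = 3*(10 + 1) = 3*11 = 33)
Q(F) = 2*F*(5 + F) (Q(F) = (5 + F)*(2*F) = 2*F*(5 + F))
Q(r)² = (2*33*(5 + 33))² = (2*33*38)² = 2508² = 6290064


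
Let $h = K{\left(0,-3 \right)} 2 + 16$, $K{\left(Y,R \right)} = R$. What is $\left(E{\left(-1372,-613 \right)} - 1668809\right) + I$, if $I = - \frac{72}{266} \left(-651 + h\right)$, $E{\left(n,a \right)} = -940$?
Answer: $- \frac{222053541}{133} \approx -1.6696 \cdot 10^{6}$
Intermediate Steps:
$h = 10$ ($h = \left(-3\right) 2 + 16 = -6 + 16 = 10$)
$I = \frac{23076}{133}$ ($I = - \frac{72}{266} \left(-651 + 10\right) = \left(-72\right) \frac{1}{266} \left(-641\right) = \left(- \frac{36}{133}\right) \left(-641\right) = \frac{23076}{133} \approx 173.5$)
$\left(E{\left(-1372,-613 \right)} - 1668809\right) + I = \left(-940 - 1668809\right) + \frac{23076}{133} = -1669749 + \frac{23076}{133} = - \frac{222053541}{133}$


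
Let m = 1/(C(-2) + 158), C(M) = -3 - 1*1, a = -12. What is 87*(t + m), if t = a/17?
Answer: -159297/2618 ≈ -60.847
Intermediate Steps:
C(M) = -4 (C(M) = -3 - 1 = -4)
m = 1/154 (m = 1/(-4 + 158) = 1/154 ≈ 0.0064935)
t = -12/17 ≈ -0.70588
87*(t + m) = 87*(-12/17 + 1/154) = 87*(-1831/2618) = -159297/2618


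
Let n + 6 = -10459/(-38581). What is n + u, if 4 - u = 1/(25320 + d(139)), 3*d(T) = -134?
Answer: -5057937421/2925442906 ≈ -1.7289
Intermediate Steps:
n = -221027/38581 (n = -6 - 10459/(-38581) = -6 - 10459*(-1/38581) = -6 + 10459/38581 = -221027/38581 ≈ -5.7289)
d(T) = -134/3 (d(T) = (⅓)*(-134) = -134/3)
u = 303301/75826 (u = 4 - 1/(25320 - 134/3) = 4 - 1/75826/3 = 4 - 1*3/75826 = 4 - 3/75826 = 303301/75826 ≈ 4.0000)
n + u = -221027/38581 + 303301/75826 = -5057937421/2925442906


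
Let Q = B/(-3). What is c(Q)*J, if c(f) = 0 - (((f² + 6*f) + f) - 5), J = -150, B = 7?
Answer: -7150/3 ≈ -2383.3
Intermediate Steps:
Q = -7/3 (Q = 7/(-3) = 7*(-⅓) = -7/3 ≈ -2.3333)
c(f) = 5 - f² - 7*f (c(f) = 0 - ((f² + 7*f) - 5) = 0 - (-5 + f² + 7*f) = 0 + (5 - f² - 7*f) = 5 - f² - 7*f)
c(Q)*J = (5 - (-7/3)² - 7*(-7/3))*(-150) = (5 - 1*49/9 + 49/3)*(-150) = (5 - 49/9 + 49/3)*(-150) = (143/9)*(-150) = -7150/3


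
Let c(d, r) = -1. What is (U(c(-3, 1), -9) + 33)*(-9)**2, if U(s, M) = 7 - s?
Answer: 3321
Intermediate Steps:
(U(c(-3, 1), -9) + 33)*(-9)**2 = ((7 - 1*(-1)) + 33)*(-9)**2 = ((7 + 1) + 33)*81 = (8 + 33)*81 = 41*81 = 3321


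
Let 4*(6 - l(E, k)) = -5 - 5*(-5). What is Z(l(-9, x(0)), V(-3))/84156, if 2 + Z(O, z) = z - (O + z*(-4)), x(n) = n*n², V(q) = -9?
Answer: -4/7013 ≈ -0.00057037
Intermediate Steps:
x(n) = n³
l(E, k) = 1 (l(E, k) = 6 - (-5 - 5*(-5))/4 = 6 - (-5 + 25)/4 = 6 - ¼*20 = 6 - 5 = 1)
Z(O, z) = -2 - O + 5*z (Z(O, z) = -2 + (z - (O + z*(-4))) = -2 + (z - (O - 4*z)) = -2 + (z + (-O + 4*z)) = -2 + (-O + 5*z) = -2 - O + 5*z)
Z(l(-9, x(0)), V(-3))/84156 = (-2 - 1*1 + 5*(-9))/84156 = (-2 - 1 - 45)*(1/84156) = -48*1/84156 = -4/7013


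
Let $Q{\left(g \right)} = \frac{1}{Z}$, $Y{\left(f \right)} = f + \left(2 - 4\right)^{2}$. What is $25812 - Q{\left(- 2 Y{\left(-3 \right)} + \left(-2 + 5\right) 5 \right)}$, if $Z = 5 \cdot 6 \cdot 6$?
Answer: $\frac{4646159}{180} \approx 25812.0$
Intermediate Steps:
$Y{\left(f \right)} = 4 + f$ ($Y{\left(f \right)} = f + \left(-2\right)^{2} = f + 4 = 4 + f$)
$Z = 180$ ($Z = 30 \cdot 6 = 180$)
$Q{\left(g \right)} = \frac{1}{180}$
$25812 - Q{\left(- 2 Y{\left(-3 \right)} + \left(-2 + 5\right) 5 \right)} = 25812 - \frac{1}{180} = \frac{4646159}{180}$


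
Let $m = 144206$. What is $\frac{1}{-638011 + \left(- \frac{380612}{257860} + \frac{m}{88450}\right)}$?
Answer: $- \frac{570192925}{363789270276481} \approx -1.5674 \cdot 10^{-6}$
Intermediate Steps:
$\frac{1}{-638011 + \left(- \frac{380612}{257860} + \frac{m}{88450}\right)} = \frac{1}{-638011 + \left(- \frac{380612}{257860} + \frac{144206}{88450}\right)} = \frac{1}{-638011 + \left(\left(-380612\right) \frac{1}{257860} + 144206 \cdot \frac{1}{88450}\right)} = \frac{1}{-638011 + \left(- \frac{95153}{64465} + \frac{72103}{44225}\right)} = \frac{1}{-638011 + \frac{87995694}{570192925}} = \frac{1}{- \frac{363789270276481}{570192925}} = - \frac{570192925}{363789270276481}$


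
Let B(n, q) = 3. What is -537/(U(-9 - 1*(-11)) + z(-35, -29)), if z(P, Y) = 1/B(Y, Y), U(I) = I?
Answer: -1611/7 ≈ -230.14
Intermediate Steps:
z(P, Y) = 1/3
-537/(U(-9 - 1*(-11)) + z(-35, -29)) = -537/((-9 - 1*(-11)) + 1/3) = -537/((-9 + 11) + 1/3) = -537/(2 + 1/3) = -537/7/3 = -537*3/7 = -1611/7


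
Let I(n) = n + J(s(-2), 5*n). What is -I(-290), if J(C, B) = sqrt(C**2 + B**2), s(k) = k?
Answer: 290 - 2*sqrt(525626) ≈ -1160.0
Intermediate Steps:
J(C, B) = sqrt(B**2 + C**2)
I(n) = n + sqrt(4 + 25*n**2) (I(n) = n + sqrt((5*n)**2 + (-2)**2) = n + sqrt(25*n**2 + 4) = n + sqrt(4 + 25*n**2))
-I(-290) = -(-290 + sqrt(4 + 25*(-290)**2)) = -(-290 + sqrt(4 + 25*84100)) = -(-290 + sqrt(4 + 2102500)) = -(-290 + sqrt(2102504)) = -(-290 + 2*sqrt(525626)) = 290 - 2*sqrt(525626)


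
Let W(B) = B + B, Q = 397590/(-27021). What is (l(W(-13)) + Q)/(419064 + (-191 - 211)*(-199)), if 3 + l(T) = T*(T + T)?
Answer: 4005971/1498350478 ≈ 0.0026736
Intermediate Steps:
Q = -132530/9007 (Q = 397590*(-1/27021) = -132530/9007 ≈ -14.714)
W(B) = 2*B
l(T) = -3 + 2*T**2 (l(T) = -3 + T*(T + T) = -3 + T*(2*T) = -3 + 2*T**2)
(l(W(-13)) + Q)/(419064 + (-191 - 211)*(-199)) = ((-3 + 2*(2*(-13))**2) - 132530/9007)/(419064 + (-191 - 211)*(-199)) = ((-3 + 2*(-26)**2) - 132530/9007)/(419064 - 402*(-199)) = ((-3 + 2*676) - 132530/9007)/(419064 + 79998) = ((-3 + 1352) - 132530/9007)/499062 = (1349 - 132530/9007)*(1/499062) = (12017913/9007)*(1/499062) = 4005971/1498350478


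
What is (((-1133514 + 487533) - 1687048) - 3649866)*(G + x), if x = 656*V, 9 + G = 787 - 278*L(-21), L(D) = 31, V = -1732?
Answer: 6844623332640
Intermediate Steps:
G = -7840 (G = -9 + (787 - 278*31) = -9 + (787 - 8618) = -9 - 7831 = -7840)
x = -1136192 (x = 656*(-1732) = -1136192)
(((-1133514 + 487533) - 1687048) - 3649866)*(G + x) = (((-1133514 + 487533) - 1687048) - 3649866)*(-7840 - 1136192) = ((-645981 - 1687048) - 3649866)*(-1144032) = (-2333029 - 3649866)*(-1144032) = -5982895*(-1144032) = 6844623332640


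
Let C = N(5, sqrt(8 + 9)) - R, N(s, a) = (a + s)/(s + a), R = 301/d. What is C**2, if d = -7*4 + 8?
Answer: 103041/400 ≈ 257.60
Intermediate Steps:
d = -20 (d = -28 + 8 = -20)
R = -301/20 (R = 301/(-20) = 301*(-1/20) = -301/20 ≈ -15.050)
N(s, a) = 1 (N(s, a) = (a + s)/(a + s) = 1)
C = 321/20 (C = 1 - 1*(-301/20) = 1 + 301/20 = 321/20 ≈ 16.050)
C**2 = (321/20)**2 = 103041/400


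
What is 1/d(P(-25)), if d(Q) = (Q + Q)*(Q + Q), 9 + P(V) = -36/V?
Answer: 625/142884 ≈ 0.0043742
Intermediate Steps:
P(V) = -9 - 36/V
d(Q) = 4*Q**2 (d(Q) = (2*Q)*(2*Q) = 4*Q**2)
1/d(P(-25)) = 1/(4*(-9 - 36/(-25))**2) = 1/(4*(-9 - 36*(-1/25))**2) = 1/(4*(-9 + 36/25)**2) = 1/(4*(-189/25)**2) = 1/(4*(35721/625)) = 1/(142884/625) = 625/142884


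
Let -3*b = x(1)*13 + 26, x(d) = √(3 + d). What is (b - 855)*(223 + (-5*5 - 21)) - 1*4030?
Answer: -158433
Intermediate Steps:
b = -52/3 (b = -(√(3 + 1)*13 + 26)/3 = -(√4*13 + 26)/3 = -(2*13 + 26)/3 = -(26 + 26)/3 = -⅓*52 = -52/3 ≈ -17.333)
(b - 855)*(223 + (-5*5 - 21)) - 1*4030 = (-52/3 - 855)*(223 + (-5*5 - 21)) - 1*4030 = -2617*(223 + (-25 - 21))/3 - 4030 = -2617*(223 - 46)/3 - 4030 = -2617/3*177 - 4030 = -154403 - 4030 = -158433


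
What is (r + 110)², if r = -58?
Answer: 2704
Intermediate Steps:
(r + 110)² = (-58 + 110)² = 52² = 2704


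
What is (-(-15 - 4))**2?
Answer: 361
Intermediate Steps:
(-(-15 - 4))**2 = (-1*(-19))**2 = 19**2 = 361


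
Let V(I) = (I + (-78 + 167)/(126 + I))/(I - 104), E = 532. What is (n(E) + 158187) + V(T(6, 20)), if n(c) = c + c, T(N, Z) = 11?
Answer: 676338465/4247 ≈ 1.5925e+5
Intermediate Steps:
V(I) = (I + 89/(126 + I))/(-104 + I)
n(c) = 2*c
(n(E) + 158187) + V(T(6, 20)) = (2*532 + 158187) + (89 + 11**2 + 126*11)/(-13104 + 11**2 + 22*11) = (1064 + 158187) + (89 + 121 + 1386)/(-13104 + 121 + 242) = 159251 + 1596/(-12741) = 159251 - 1/12741*1596 = 159251 - 532/4247 = 676338465/4247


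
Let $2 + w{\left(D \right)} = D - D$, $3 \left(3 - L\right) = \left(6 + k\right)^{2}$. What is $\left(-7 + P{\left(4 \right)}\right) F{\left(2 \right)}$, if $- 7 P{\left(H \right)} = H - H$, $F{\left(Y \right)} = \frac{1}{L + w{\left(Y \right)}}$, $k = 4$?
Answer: $\frac{21}{97} \approx 0.21649$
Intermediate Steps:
$L = - \frac{91}{3}$ ($L = 3 - \frac{\left(6 + 4\right)^{2}}{3} = 3 - \frac{10^{2}}{3} = 3 - \frac{100}{3} = - \frac{91}{3} \approx -30.333$)
$w{\left(D \right)} = -2$ ($w{\left(D \right)} = -2 + \left(D - D\right) = -2 + 0 = -2$)
$F{\left(Y \right)} = - \frac{3}{97}$ ($F{\left(Y \right)} = \frac{1}{- \frac{91}{3} - 2} = \frac{1}{- \frac{97}{3}} = - \frac{3}{97}$)
$P{\left(H \right)} = 0$ ($P{\left(H \right)} = - \frac{H - H}{7} = \left(- \frac{1}{7}\right) 0 = 0$)
$\left(-7 + P{\left(4 \right)}\right) F{\left(2 \right)} = \left(-7 + 0\right) \left(- \frac{3}{97}\right) = \left(-7\right) \left(- \frac{3}{97}\right) = \frac{21}{97}$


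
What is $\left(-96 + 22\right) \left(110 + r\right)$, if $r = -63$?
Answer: $-3478$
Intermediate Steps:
$\left(-96 + 22\right) \left(110 + r\right) = \left(-96 + 22\right) \left(110 - 63\right) = \left(-74\right) 47 = -3478$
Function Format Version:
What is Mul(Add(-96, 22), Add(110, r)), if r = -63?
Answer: -3478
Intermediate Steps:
Mul(Add(-96, 22), Add(110, r)) = Mul(Add(-96, 22), Add(110, -63)) = Mul(-74, 47) = -3478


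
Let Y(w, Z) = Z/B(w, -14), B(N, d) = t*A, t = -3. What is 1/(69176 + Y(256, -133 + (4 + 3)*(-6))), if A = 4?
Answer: 12/830287 ≈ 1.4453e-5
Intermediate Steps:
B(N, d) = -12 (B(N, d) = -3*4 = -12)
Y(w, Z) = -Z/12 (Y(w, Z) = Z/(-12) = Z*(-1/12) = -Z/12)
1/(69176 + Y(256, -133 + (4 + 3)*(-6))) = 1/(69176 - (-133 + (4 + 3)*(-6))/12) = 1/(69176 - (-133 + 7*(-6))/12) = 1/(69176 - (-133 - 42)/12) = 1/(69176 - 1/12*(-175)) = 1/(69176 + 175/12) = 1/(830287/12) = 12/830287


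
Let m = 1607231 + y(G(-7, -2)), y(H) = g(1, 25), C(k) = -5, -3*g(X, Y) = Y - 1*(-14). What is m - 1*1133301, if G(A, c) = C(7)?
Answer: 473917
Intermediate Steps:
g(X, Y) = -14/3 - Y/3 (g(X, Y) = -(Y - 1*(-14))/3 = -(Y + 14)/3 = -(14 + Y)/3 = -14/3 - Y/3)
G(A, c) = -5
y(H) = -13 (y(H) = -14/3 - ⅓*25 = -14/3 - 25/3 = -13)
m = 1607218 (m = 1607231 - 13 = 1607218)
m - 1*1133301 = 1607218 - 1*1133301 = 1607218 - 1133301 = 473917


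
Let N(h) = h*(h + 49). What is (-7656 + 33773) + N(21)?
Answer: 27587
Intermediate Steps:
N(h) = h*(49 + h)
(-7656 + 33773) + N(21) = (-7656 + 33773) + 21*(49 + 21) = 26117 + 21*70 = 26117 + 1470 = 27587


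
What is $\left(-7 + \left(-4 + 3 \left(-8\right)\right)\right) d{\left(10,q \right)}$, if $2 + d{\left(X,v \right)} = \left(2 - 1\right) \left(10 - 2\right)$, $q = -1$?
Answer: $-210$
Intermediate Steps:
$d{\left(X,v \right)} = 6$ ($d{\left(X,v \right)} = -2 + \left(2 - 1\right) \left(10 - 2\right) = -2 + 1 \cdot 8 = -2 + 8 = 6$)
$\left(-7 + \left(-4 + 3 \left(-8\right)\right)\right) d{\left(10,q \right)} = \left(-7 + \left(-4 + 3 \left(-8\right)\right)\right) 6 = \left(-7 - 28\right) 6 = \left(-35\right) 6 = -210$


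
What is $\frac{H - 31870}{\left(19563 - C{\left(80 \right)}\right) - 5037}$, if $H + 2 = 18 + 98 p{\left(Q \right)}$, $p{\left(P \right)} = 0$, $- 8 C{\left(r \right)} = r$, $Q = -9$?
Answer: $- \frac{15927}{7268} \approx -2.1914$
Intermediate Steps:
$C{\left(r \right)} = - \frac{r}{8}$
$H = 16$ ($H = -2 + \left(18 + 98 \cdot 0\right) = -2 + \left(18 + 0\right) = -2 + 18 = 16$)
$\frac{H - 31870}{\left(19563 - C{\left(80 \right)}\right) - 5037} = \frac{16 - 31870}{\left(19563 - \left(- \frac{1}{8}\right) 80\right) - 5037} = - \frac{31854}{\left(19563 - -10\right) - 5037} = - \frac{31854}{\left(19563 + 10\right) - 5037} = - \frac{31854}{19573 - 5037} = - \frac{31854}{14536} = \left(-31854\right) \frac{1}{14536} = - \frac{15927}{7268}$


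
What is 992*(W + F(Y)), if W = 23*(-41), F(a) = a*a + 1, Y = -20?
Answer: -537664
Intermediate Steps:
F(a) = 1 + a² (F(a) = a² + 1 = 1 + a²)
W = -943
992*(W + F(Y)) = 992*(-943 + (1 + (-20)²)) = 992*(-943 + (1 + 400)) = 992*(-943 + 401) = 992*(-542) = -537664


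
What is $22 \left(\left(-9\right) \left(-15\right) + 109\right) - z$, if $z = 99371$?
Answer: $-94003$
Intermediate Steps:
$22 \left(\left(-9\right) \left(-15\right) + 109\right) - z = 22 \left(\left(-9\right) \left(-15\right) + 109\right) - 99371 = 22 \left(135 + 109\right) - 99371 = 22 \cdot 244 - 99371 = 5368 - 99371 = -94003$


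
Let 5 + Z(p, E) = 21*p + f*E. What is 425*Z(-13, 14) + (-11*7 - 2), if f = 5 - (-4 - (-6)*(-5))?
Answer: 113821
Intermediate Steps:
f = 39 (f = 5 - (-4 - 2*15) = 5 - (-4 - 30) = 5 - 1*(-34) = 5 + 34 = 39)
Z(p, E) = -5 + 21*p + 39*E (Z(p, E) = -5 + (21*p + 39*E) = -5 + 21*p + 39*E)
425*Z(-13, 14) + (-11*7 - 2) = 425*(-5 + 21*(-13) + 39*14) + (-11*7 - 2) = 425*(-5 - 273 + 546) + (-77 - 2) = 425*268 - 79 = 113900 - 79 = 113821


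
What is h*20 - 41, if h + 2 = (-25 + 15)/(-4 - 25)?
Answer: -2149/29 ≈ -74.103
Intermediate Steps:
h = -48/29 (h = -2 + (-25 + 15)/(-4 - 25) = -2 - 10/(-29) = -2 - 10*(-1/29) = -2 + 10/29 = -48/29 ≈ -1.6552)
h*20 - 41 = -48/29*20 - 41 = -960/29 - 41 = -2149/29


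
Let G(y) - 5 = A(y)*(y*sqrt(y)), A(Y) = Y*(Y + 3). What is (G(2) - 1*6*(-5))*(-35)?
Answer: -1225 - 700*sqrt(2) ≈ -2214.9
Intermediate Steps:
A(Y) = Y*(3 + Y)
G(y) = 5 + y**(5/2)*(3 + y) (G(y) = 5 + (y*(3 + y))*(y*sqrt(y)) = 5 + (y*(3 + y))*y**(3/2) = 5 + y**(5/2)*(3 + y))
(G(2) - 1*6*(-5))*(-35) = ((5 + 2**(5/2)*(3 + 2)) - 1*6*(-5))*(-35) = ((5 + (4*sqrt(2))*5) - 6*(-5))*(-35) = ((5 + 20*sqrt(2)) + 30)*(-35) = (35 + 20*sqrt(2))*(-35) = -1225 - 700*sqrt(2)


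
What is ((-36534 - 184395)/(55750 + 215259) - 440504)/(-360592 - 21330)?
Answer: 119380769465/103504299298 ≈ 1.1534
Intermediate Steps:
((-36534 - 184395)/(55750 + 215259) - 440504)/(-360592 - 21330) = (-220929/271009 - 440504)/(-381922) = (-220929*1/271009 - 440504)*(-1/381922) = (-220929/271009 - 440504)*(-1/381922) = -119380769465/271009*(-1/381922) = 119380769465/103504299298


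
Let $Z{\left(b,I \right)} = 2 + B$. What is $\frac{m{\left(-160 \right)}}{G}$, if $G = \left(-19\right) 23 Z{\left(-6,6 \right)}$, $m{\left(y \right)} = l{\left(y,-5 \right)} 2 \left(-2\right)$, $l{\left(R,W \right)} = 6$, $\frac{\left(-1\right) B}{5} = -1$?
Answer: $\frac{24}{3059} \approx 0.0078457$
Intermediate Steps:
$B = 5$ ($B = \left(-5\right) \left(-1\right) = 5$)
$Z{\left(b,I \right)} = 7$ ($Z{\left(b,I \right)} = 2 + 5 = 7$)
$m{\left(y \right)} = -24$ ($m{\left(y \right)} = 6 \cdot 2 \left(-2\right) = 12 \left(-2\right) = -24$)
$G = -3059$ ($G = \left(-19\right) 23 \cdot 7 = \left(-437\right) 7 = -3059$)
$\frac{m{\left(-160 \right)}}{G} = - \frac{24}{-3059} = \left(-24\right) \left(- \frac{1}{3059}\right) = \frac{24}{3059}$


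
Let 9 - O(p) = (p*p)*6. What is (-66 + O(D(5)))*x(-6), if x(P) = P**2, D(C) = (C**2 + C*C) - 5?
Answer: -439452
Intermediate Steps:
D(C) = -5 + 2*C**2 (D(C) = (C**2 + C**2) - 5 = 2*C**2 - 5 = -5 + 2*C**2)
O(p) = 9 - 6*p**2 (O(p) = 9 - p*p*6 = 9 - p**2*6 = 9 - 6*p**2)
(-66 + O(D(5)))*x(-6) = (-66 + (9 - 6*(-5 + 2*5**2)**2))*(-6)**2 = (-66 + (9 - 6*(-5 + 2*25)**2))*36 = (-66 + (9 - 6*(-5 + 50)**2))*36 = (-66 + (9 - 6*45**2))*36 = (-66 + (9 - 6*2025))*36 = (-66 + (9 - 12150))*36 = (-66 - 12141)*36 = -12207*36 = -439452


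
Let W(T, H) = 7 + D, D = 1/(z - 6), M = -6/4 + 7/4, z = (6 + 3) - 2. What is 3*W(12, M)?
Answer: 24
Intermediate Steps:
z = 7 (z = 9 - 2 = 7)
M = ¼ (M = -6*¼ + 7*(¼) = -3/2 + 7/4 = ¼ ≈ 0.25000)
D = 1 (D = 1/(7 - 6) = 1/1 = 1)
W(T, H) = 8 (W(T, H) = 7 + 1 = 8)
3*W(12, M) = 3*8 = 24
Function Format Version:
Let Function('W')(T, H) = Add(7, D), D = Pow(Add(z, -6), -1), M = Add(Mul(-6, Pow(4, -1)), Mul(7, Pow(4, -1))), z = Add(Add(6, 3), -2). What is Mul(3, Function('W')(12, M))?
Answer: 24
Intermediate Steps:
z = 7 (z = Add(9, -2) = 7)
M = Rational(1, 4) (M = Add(Mul(-6, Rational(1, 4)), Mul(7, Rational(1, 4))) = Add(Rational(-3, 2), Rational(7, 4)) = Rational(1, 4) ≈ 0.25000)
D = 1 (D = Pow(Add(7, -6), -1) = Pow(1, -1) = 1)
Function('W')(T, H) = 8 (Function('W')(T, H) = Add(7, 1) = 8)
Mul(3, Function('W')(12, M)) = Mul(3, 8) = 24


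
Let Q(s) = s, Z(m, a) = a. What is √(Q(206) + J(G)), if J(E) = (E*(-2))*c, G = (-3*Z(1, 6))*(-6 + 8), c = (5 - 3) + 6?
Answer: √782 ≈ 27.964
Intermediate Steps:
c = 8 (c = 2 + 6 = 8)
G = -36 (G = (-3*6)*(-6 + 8) = -18*2 = -36)
J(E) = -16*E (J(E) = (E*(-2))*8 = -2*E*8 = -16*E)
√(Q(206) + J(G)) = √(206 - 16*(-36)) = √(206 + 576) = √782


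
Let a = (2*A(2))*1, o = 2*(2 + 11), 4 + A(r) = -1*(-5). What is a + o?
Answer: 28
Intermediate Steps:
A(r) = 1 (A(r) = -4 - 1*(-5) = -4 + 5 = 1)
o = 26 (o = 2*13 = 26)
a = 2 (a = (2*1)*1 = 2*1 = 2)
a + o = 2 + 26 = 28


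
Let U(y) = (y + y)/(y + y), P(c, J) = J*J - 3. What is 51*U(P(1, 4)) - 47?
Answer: 4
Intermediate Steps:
P(c, J) = -3 + J**2 (P(c, J) = J**2 - 3 = -3 + J**2)
U(y) = 1 (U(y) = (2*y)/((2*y)) = (2*y)*(1/(2*y)) = 1)
51*U(P(1, 4)) - 47 = 51*1 - 47 = 51 - 47 = 4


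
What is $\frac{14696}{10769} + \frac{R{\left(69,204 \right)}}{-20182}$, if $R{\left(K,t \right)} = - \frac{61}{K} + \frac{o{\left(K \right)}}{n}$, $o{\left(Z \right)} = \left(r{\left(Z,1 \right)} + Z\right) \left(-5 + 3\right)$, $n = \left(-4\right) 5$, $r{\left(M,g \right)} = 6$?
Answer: $\frac{3720021149}{2726628564} \approx 1.3643$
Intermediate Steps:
$n = -20$
$o{\left(Z \right)} = -12 - 2 Z$ ($o{\left(Z \right)} = \left(6 + Z\right) \left(-5 + 3\right) = \left(6 + Z\right) \left(-2\right) = -12 - 2 Z$)
$R{\left(K,t \right)} = \frac{3}{5} - \frac{61}{K} + \frac{K}{10}$ ($R{\left(K,t \right)} = - \frac{61}{K} + \frac{-12 - 2 K}{-20} = - \frac{61}{K} + \left(-12 - 2 K\right) \left(- \frac{1}{20}\right) = - \frac{61}{K} + \left(\frac{3}{5} + \frac{K}{10}\right) = \frac{3}{5} - \frac{61}{K} + \frac{K}{10}$)
$\frac{14696}{10769} + \frac{R{\left(69,204 \right)}}{-20182} = \frac{14696}{10769} + \frac{\frac{1}{10} \cdot \frac{1}{69} \left(-610 + 69 \left(6 + 69\right)\right)}{-20182} = 14696 \cdot \frac{1}{10769} + \frac{1}{10} \cdot \frac{1}{69} \left(-610 + 69 \cdot 75\right) \left(- \frac{1}{20182}\right) = \frac{1336}{979} + \frac{1}{10} \cdot \frac{1}{69} \left(-610 + 5175\right) \left(- \frac{1}{20182}\right) = \frac{1336}{979} + \frac{1}{10} \cdot \frac{1}{69} \cdot 4565 \left(- \frac{1}{20182}\right) = \frac{1336}{979} + \frac{913}{138} \left(- \frac{1}{20182}\right) = \frac{1336}{979} - \frac{913}{2785116} = \frac{3720021149}{2726628564}$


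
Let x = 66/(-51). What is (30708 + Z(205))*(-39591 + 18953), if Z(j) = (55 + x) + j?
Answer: -639090876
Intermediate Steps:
x = -22/17 (x = 66*(-1/51) = -22/17 ≈ -1.2941)
Z(j) = 913/17 + j (Z(j) = (55 - 22/17) + j = 913/17 + j)
(30708 + Z(205))*(-39591 + 18953) = (30708 + (913/17 + 205))*(-39591 + 18953) = (30708 + 4398/17)*(-20638) = (526434/17)*(-20638) = -639090876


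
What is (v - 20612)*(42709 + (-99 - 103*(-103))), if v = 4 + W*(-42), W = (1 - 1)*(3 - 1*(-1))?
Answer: -1096737152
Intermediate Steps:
W = 0 (W = 0*(3 + 1) = 0*4 = 0)
v = 4 (v = 4 + 0*(-42) = 4 + 0 = 4)
(v - 20612)*(42709 + (-99 - 103*(-103))) = (4 - 20612)*(42709 + (-99 - 103*(-103))) = -20608*(42709 + (-99 + 10609)) = -20608*(42709 + 10510) = -20608*53219 = -1096737152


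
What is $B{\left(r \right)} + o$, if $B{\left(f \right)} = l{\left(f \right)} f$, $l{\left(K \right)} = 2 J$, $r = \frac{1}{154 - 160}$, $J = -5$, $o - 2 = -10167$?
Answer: $- \frac{30490}{3} \approx -10163.0$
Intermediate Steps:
$o = -10165$ ($o = 2 - 10167 = -10165$)
$r = - \frac{1}{6}$ ($r = \frac{1}{-6} = - \frac{1}{6} \approx -0.16667$)
$l{\left(K \right)} = -10$ ($l{\left(K \right)} = 2 \left(-5\right) = -10$)
$B{\left(f \right)} = - 10 f$
$B{\left(r \right)} + o = \left(-10\right) \left(- \frac{1}{6}\right) - 10165 = \frac{5}{3} - 10165 = - \frac{30490}{3}$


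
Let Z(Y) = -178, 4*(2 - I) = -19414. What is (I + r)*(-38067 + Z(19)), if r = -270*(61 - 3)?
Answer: 826436205/2 ≈ 4.1322e+8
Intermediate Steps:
I = 9711/2 (I = 2 - ¼*(-19414) = 2 + 9707/2 = 9711/2 ≈ 4855.5)
r = -15660 (r = -270*58 = -15660)
(I + r)*(-38067 + Z(19)) = (9711/2 - 15660)*(-38067 - 178) = -21609/2*(-38245) = 826436205/2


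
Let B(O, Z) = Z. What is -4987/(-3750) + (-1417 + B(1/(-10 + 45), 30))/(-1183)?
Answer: 11100871/4436250 ≈ 2.5023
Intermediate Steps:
-4987/(-3750) + (-1417 + B(1/(-10 + 45), 30))/(-1183) = -4987/(-3750) + (-1417 + 30)/(-1183) = -4987*(-1/3750) - 1387*(-1/1183) = 4987/3750 + 1387/1183 = 11100871/4436250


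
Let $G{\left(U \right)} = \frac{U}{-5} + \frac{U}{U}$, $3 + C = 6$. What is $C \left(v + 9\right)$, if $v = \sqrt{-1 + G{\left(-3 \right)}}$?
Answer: $27 + \frac{3 \sqrt{15}}{5} \approx 29.324$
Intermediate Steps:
$C = 3$ ($C = -3 + 6 = 3$)
$G{\left(U \right)} = 1 - \frac{U}{5}$ ($G{\left(U \right)} = U \left(- \frac{1}{5}\right) + 1 = - \frac{U}{5} + 1 = 1 - \frac{U}{5}$)
$v = \frac{\sqrt{15}}{5}$ ($v = \sqrt{-1 + \left(1 - - \frac{3}{5}\right)} = \sqrt{-1 + \left(1 + \frac{3}{5}\right)} = \sqrt{-1 + \frac{8}{5}} = \sqrt{\frac{3}{5}} = \frac{\sqrt{15}}{5} \approx 0.7746$)
$C \left(v + 9\right) = 3 \left(\frac{\sqrt{15}}{5} + 9\right) = 3 \left(9 + \frac{\sqrt{15}}{5}\right) = 27 + \frac{3 \sqrt{15}}{5}$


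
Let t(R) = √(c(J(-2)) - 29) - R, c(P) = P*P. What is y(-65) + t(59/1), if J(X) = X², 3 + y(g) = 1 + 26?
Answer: -35 + I*√13 ≈ -35.0 + 3.6056*I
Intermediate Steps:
y(g) = 24 (y(g) = -3 + (1 + 26) = -3 + 27 = 24)
c(P) = P²
t(R) = -R + I*√13 (t(R) = √(((-2)²)² - 29) - R = √(4² - 29) - R = √(16 - 29) - R = √(-13) - R = I*√13 - R = -R + I*√13)
y(-65) + t(59/1) = 24 + (-59/1 + I*√13) = 24 + (-59 + I*√13) = -35 + I*√13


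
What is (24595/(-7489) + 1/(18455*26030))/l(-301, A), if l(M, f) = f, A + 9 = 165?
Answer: -3938345288087/187074844052200 ≈ -0.021052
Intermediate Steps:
A = 156 (A = -9 + 165 = 156)
(24595/(-7489) + 1/(18455*26030))/l(-301, A) = (24595/(-7489) + 1/(18455*26030))/156 = (24595*(-1/7489) + (1/18455)*(1/26030))*(1/156) = (-24595/7489 + 1/480383650)*(1/156) = -11815035864261/3597593154850*1/156 = -3938345288087/187074844052200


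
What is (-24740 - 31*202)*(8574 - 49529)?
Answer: 1269686910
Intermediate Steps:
(-24740 - 31*202)*(8574 - 49529) = (-24740 - 6262)*(-40955) = -31002*(-40955) = 1269686910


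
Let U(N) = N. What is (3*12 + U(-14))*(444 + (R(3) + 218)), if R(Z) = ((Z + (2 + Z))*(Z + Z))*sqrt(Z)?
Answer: 14564 + 1056*sqrt(3) ≈ 16393.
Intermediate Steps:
R(Z) = 2*Z**(3/2)*(2 + 2*Z) (R(Z) = ((2 + 2*Z)*(2*Z))*sqrt(Z) = (2*Z*(2 + 2*Z))*sqrt(Z) = 2*Z**(3/2)*(2 + 2*Z))
(3*12 + U(-14))*(444 + (R(3) + 218)) = (3*12 - 14)*(444 + (4*3**(3/2)*(1 + 3) + 218)) = (36 - 14)*(444 + (4*(3*sqrt(3))*4 + 218)) = 22*(444 + (48*sqrt(3) + 218)) = 22*(444 + (218 + 48*sqrt(3))) = 22*(662 + 48*sqrt(3)) = 14564 + 1056*sqrt(3)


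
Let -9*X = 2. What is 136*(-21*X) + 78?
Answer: 2138/3 ≈ 712.67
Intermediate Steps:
X = -2/9 (X = -1/9*2 = -2/9 ≈ -0.22222)
136*(-21*X) + 78 = 136*(-21*(-2/9)) + 78 = 136*(14/3) + 78 = 1904/3 + 78 = 2138/3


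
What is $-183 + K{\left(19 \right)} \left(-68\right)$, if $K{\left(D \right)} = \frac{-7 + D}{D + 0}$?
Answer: $- \frac{4293}{19} \approx -225.95$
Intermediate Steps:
$K{\left(D \right)} = \frac{-7 + D}{D}$
$-183 + K{\left(19 \right)} \left(-68\right) = -183 + \frac{-7 + 19}{19} \left(-68\right) = -183 + \frac{1}{19} \cdot 12 \left(-68\right) = -183 + \frac{12}{19} \left(-68\right) = -183 - \frac{816}{19} = - \frac{4293}{19}$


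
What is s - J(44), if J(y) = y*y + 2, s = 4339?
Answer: 2401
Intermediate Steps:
J(y) = 2 + y² (J(y) = y² + 2 = 2 + y²)
s - J(44) = 4339 - (2 + 44²) = 4339 - (2 + 1936) = 4339 - 1*1938 = 4339 - 1938 = 2401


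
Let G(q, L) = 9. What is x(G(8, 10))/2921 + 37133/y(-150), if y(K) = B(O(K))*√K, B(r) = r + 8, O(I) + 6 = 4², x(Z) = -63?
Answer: -63/2921 - 37133*I*√6/540 ≈ -0.021568 - 168.44*I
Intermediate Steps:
O(I) = 10 (O(I) = -6 + 4² = -6 + 16 = 10)
B(r) = 8 + r
y(K) = 18*√K (y(K) = (8 + 10)*√K = 18*√K)
x(G(8, 10))/2921 + 37133/y(-150) = -63/2921 + 37133/((18*√(-150))) = -63*1/2921 + 37133/((18*(5*I*√6))) = -63/2921 + 37133/((90*I*√6)) = -63/2921 + 37133*(-I*√6/540) = -63/2921 - 37133*I*√6/540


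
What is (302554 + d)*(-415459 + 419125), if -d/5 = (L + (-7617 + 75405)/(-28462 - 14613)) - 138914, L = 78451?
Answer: 19103578141518/8615 ≈ 2.2175e+9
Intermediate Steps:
d = 2604511513/8615 (d = -5*((78451 + (-7617 + 75405)/(-28462 - 14613)) - 138914) = -5*((78451 + 67788/(-43075)) - 138914) = -5*((78451 + 67788*(-1/43075)) - 138914) = -5*((78451 - 67788/43075) - 138914) = -5*(3379209037/43075 - 138914) = -5*(-2604511513/43075) = 2604511513/8615 ≈ 3.0232e+5)
(302554 + d)*(-415459 + 419125) = (302554 + 2604511513/8615)*(-415459 + 419125) = (5211014223/8615)*3666 = 19103578141518/8615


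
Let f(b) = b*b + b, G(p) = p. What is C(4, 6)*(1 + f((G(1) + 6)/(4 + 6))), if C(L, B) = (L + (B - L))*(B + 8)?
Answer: 4599/25 ≈ 183.96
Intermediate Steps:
C(L, B) = B*(8 + B)
f(b) = b + b**2 (f(b) = b**2 + b = b + b**2)
C(4, 6)*(1 + f((G(1) + 6)/(4 + 6))) = (6*(8 + 6))*(1 + ((1 + 6)/(4 + 6))*(1 + (1 + 6)/(4 + 6))) = (6*14)*(1 + (7/10)*(1 + 7/10)) = 84*(1 + (7*(1/10))*(1 + 7*(1/10))) = 84*(1 + 7*(1 + 7/10)/10) = 84*(1 + (7/10)*(17/10)) = 84*(1 + 119/100) = 84*(219/100) = 4599/25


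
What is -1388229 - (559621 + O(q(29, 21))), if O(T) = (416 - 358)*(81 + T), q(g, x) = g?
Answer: -1954230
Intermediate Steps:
O(T) = 4698 + 58*T (O(T) = 58*(81 + T) = 4698 + 58*T)
-1388229 - (559621 + O(q(29, 21))) = -1388229 - (559621 + (4698 + 58*29)) = -1388229 - (559621 + (4698 + 1682)) = -1388229 - (559621 + 6380) = -1388229 - 1*566001 = -1388229 - 566001 = -1954230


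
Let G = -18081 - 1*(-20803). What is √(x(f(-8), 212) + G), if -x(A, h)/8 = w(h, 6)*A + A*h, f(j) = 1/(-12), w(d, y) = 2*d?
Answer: 11*√26 ≈ 56.089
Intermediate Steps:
G = 2722 (G = -18081 + 20803 = 2722)
f(j) = -1/12
x(A, h) = -24*A*h (x(A, h) = -8*((2*h)*A + A*h) = -8*(2*A*h + A*h) = -24*A*h)
√(x(f(-8), 212) + G) = √(-24*(-1/12)*212 + 2722) = √(424 + 2722) = √3146 = 11*√26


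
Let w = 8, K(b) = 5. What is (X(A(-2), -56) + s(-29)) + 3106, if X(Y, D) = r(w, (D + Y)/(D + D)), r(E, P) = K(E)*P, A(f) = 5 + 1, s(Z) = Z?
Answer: 172437/56 ≈ 3079.2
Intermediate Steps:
A(f) = 6
r(E, P) = 5*P
X(Y, D) = 5*(D + Y)/(2*D) (X(Y, D) = 5*((D + Y)/(D + D)) = 5*((D + Y)/((2*D))) = 5*((D + Y)*(1/(2*D))) = 5*((D + Y)/(2*D)) = 5*(D + Y)/(2*D))
(X(A(-2), -56) + s(-29)) + 3106 = ((5/2)*(-56 + 6)/(-56) - 29) + 3106 = ((5/2)*(-1/56)*(-50) - 29) + 3106 = (125/56 - 29) + 3106 = -1499/56 + 3106 = 172437/56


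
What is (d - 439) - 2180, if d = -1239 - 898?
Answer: -4756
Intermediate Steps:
d = -2137
(d - 439) - 2180 = (-2137 - 439) - 2180 = -2576 - 2180 = -4756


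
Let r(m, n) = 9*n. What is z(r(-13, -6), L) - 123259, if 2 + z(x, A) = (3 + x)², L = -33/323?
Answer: -120660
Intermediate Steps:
L = -33/323 (L = -33*1/323 = -33/323 ≈ -0.10217)
z(x, A) = -2 + (3 + x)²
z(r(-13, -6), L) - 123259 = (-2 + (3 + 9*(-6))²) - 123259 = (-2 + (3 - 54)²) - 123259 = (-2 + (-51)²) - 123259 = (-2 + 2601) - 123259 = 2599 - 123259 = -120660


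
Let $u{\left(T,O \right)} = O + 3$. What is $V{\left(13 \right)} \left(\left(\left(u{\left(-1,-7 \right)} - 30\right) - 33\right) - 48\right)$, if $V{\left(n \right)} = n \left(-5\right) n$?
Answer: $97175$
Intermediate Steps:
$u{\left(T,O \right)} = 3 + O$
$V{\left(n \right)} = - 5 n^{2}$ ($V{\left(n \right)} = - 5 n n = - 5 n^{2}$)
$V{\left(13 \right)} \left(\left(\left(u{\left(-1,-7 \right)} - 30\right) - 33\right) - 48\right) = - 5 \cdot 13^{2} \left(\left(\left(\left(3 - 7\right) - 30\right) - 33\right) - 48\right) = \left(-5\right) 169 \left(\left(\left(-4 - 30\right) - 33\right) - 48\right) = - 845 \left(\left(-34 - 33\right) - 48\right) = - 845 \left(-67 - 48\right) = \left(-845\right) \left(-115\right) = 97175$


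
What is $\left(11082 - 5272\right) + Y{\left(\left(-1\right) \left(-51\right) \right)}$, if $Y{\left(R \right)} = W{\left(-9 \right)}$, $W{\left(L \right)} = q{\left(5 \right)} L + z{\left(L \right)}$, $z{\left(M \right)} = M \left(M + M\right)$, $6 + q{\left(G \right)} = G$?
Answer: $5981$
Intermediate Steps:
$q{\left(G \right)} = -6 + G$
$z{\left(M \right)} = 2 M^{2}$ ($z{\left(M \right)} = M 2 M = 2 M^{2}$)
$W{\left(L \right)} = - L + 2 L^{2}$ ($W{\left(L \right)} = \left(-6 + 5\right) L + 2 L^{2} = - L + 2 L^{2}$)
$Y{\left(R \right)} = 171$ ($Y{\left(R \right)} = - 9 \left(-1 + 2 \left(-9\right)\right) = - 9 \left(-1 - 18\right) = \left(-9\right) \left(-19\right) = 171$)
$\left(11082 - 5272\right) + Y{\left(\left(-1\right) \left(-51\right) \right)} = \left(11082 - 5272\right) + 171 = 5810 + 171 = 5981$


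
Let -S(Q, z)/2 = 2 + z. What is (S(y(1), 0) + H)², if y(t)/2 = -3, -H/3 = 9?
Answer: 961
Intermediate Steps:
H = -27 (H = -3*9 = -27)
y(t) = -6 (y(t) = 2*(-3) = -6)
S(Q, z) = -4 - 2*z (S(Q, z) = -2*(2 + z) = -4 - 2*z)
(S(y(1), 0) + H)² = ((-4 - 2*0) - 27)² = ((-4 + 0) - 27)² = (-4 - 27)² = (-31)² = 961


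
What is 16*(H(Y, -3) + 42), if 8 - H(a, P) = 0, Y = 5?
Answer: 800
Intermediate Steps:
H(a, P) = 8 (H(a, P) = 8 - 1*0 = 8 + 0 = 8)
16*(H(Y, -3) + 42) = 16*(8 + 42) = 16*50 = 800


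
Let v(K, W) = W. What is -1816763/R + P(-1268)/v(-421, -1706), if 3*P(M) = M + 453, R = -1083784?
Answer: 391595269/213338712 ≈ 1.8356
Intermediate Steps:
P(M) = 151 + M/3 (P(M) = (M + 453)/3 = (453 + M)/3 = 151 + M/3)
-1816763/R + P(-1268)/v(-421, -1706) = -1816763/(-1083784) + (151 + (⅓)*(-1268))/(-1706) = -1816763*(-1/1083784) + (151 - 1268/3)*(-1/1706) = 139751/83368 - 815/3*(-1/1706) = 139751/83368 + 815/5118 = 391595269/213338712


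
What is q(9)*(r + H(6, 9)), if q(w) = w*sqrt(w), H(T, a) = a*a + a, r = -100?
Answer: -270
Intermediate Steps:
H(T, a) = a + a**2 (H(T, a) = a**2 + a = a + a**2)
q(w) = w**(3/2)
q(9)*(r + H(6, 9)) = 9**(3/2)*(-100 + 9*(1 + 9)) = 27*(-100 + 9*10) = 27*(-100 + 90) = 27*(-10) = -270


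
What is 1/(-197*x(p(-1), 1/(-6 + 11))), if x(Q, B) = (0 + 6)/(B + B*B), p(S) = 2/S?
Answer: -1/4925 ≈ -0.00020305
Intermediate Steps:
x(Q, B) = 6/(B + B²)
1/(-197*x(p(-1), 1/(-6 + 11))) = 1/(-1182/((1/(-6 + 11))*(1 + 1/(-6 + 11)))) = 1/(-1182/((1/5)*(1 + 1/5))) = 1/(-1182/(⅕*(1 + ⅕))) = 1/(-1182*5/6/5) = 1/(-1182*5*5/6) = 1/(-197*25) = 1/(-4925) = -1/4925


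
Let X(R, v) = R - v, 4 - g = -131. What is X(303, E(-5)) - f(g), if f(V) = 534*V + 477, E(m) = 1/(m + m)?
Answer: -722639/10 ≈ -72264.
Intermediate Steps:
g = 135 (g = 4 - 1*(-131) = 4 + 131 = 135)
E(m) = 1/(2*m)
f(V) = 477 + 534*V
X(303, E(-5)) - f(g) = (303 - 1/(2*(-5))) - (477 + 534*135) = (303 - (-1)/(2*5)) - (477 + 72090) = (303 - 1*(-1/10)) - 1*72567 = (303 + 1/10) - 72567 = 3031/10 - 72567 = -722639/10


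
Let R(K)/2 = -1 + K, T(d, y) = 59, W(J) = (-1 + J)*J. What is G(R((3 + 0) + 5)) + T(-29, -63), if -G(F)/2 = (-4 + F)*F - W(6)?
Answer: -161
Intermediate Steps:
W(J) = J*(-1 + J)
R(K) = -2 + 2*K (R(K) = 2*(-1 + K) = -2 + 2*K)
G(F) = 60 - 2*F*(-4 + F) (G(F) = -2*((-4 + F)*F - 6*(-1 + 6)) = -2*(F*(-4 + F) - 6*5) = -2*(F*(-4 + F) - 1*30) = -2*(F*(-4 + F) - 30) = -2*(-30 + F*(-4 + F)) = 60 - 2*F*(-4 + F))
G(R((3 + 0) + 5)) + T(-29, -63) = (60 - 2*(-2 + 2*((3 + 0) + 5))**2 + 8*(-2 + 2*((3 + 0) + 5))) + 59 = (60 - 2*(-2 + 2*(3 + 5))**2 + 8*(-2 + 2*(3 + 5))) + 59 = (60 - 2*(-2 + 2*8)**2 + 8*(-2 + 2*8)) + 59 = (60 - 2*(-2 + 16)**2 + 8*(-2 + 16)) + 59 = (60 - 2*14**2 + 8*14) + 59 = (60 - 2*196 + 112) + 59 = (60 - 392 + 112) + 59 = -220 + 59 = -161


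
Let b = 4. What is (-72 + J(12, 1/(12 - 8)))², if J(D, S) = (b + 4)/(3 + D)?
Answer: 1149184/225 ≈ 5107.5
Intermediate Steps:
J(D, S) = 8/(3 + D) (J(D, S) = (4 + 4)/(3 + D) = 8/(3 + D))
(-72 + J(12, 1/(12 - 8)))² = (-72 + 8/(3 + 12))² = (-72 + 8/15)² = (-1072/15)² = 1149184/225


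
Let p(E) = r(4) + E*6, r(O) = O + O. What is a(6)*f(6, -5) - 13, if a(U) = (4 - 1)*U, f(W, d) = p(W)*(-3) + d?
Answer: -2479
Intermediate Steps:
r(O) = 2*O
p(E) = 8 + 6*E (p(E) = 2*4 + E*6 = 8 + 6*E)
f(W, d) = -24 + d - 18*W (f(W, d) = (8 + 6*W)*(-3) + d = (-24 - 18*W) + d = -24 + d - 18*W)
a(U) = 3*U
a(6)*f(6, -5) - 13 = (3*6)*(-24 - 5 - 18*6) - 13 = 18*(-24 - 5 - 108) - 13 = 18*(-137) - 13 = -2466 - 13 = -2479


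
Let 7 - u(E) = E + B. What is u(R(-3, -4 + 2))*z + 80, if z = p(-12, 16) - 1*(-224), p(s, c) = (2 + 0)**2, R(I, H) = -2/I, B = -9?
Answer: 3576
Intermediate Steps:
p(s, c) = 4 (p(s, c) = 2**2 = 4)
u(E) = 16 - E (u(E) = 7 - (E - 9) = 7 - (-9 + E) = 7 + (9 - E) = 16 - E)
z = 228 (z = 4 - 1*(-224) = 4 + 224 = 228)
u(R(-3, -4 + 2))*z + 80 = (16 - (-2)/(-3))*228 + 80 = (16 - (-2)*(-1)/3)*228 + 80 = (16 - 1*2/3)*228 + 80 = (16 - 2/3)*228 + 80 = (46/3)*228 + 80 = 3496 + 80 = 3576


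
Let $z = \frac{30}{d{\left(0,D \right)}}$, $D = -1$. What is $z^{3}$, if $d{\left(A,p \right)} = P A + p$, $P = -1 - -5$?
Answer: $-27000$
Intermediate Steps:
$P = 4$ ($P = -1 + 5 = 4$)
$d{\left(A,p \right)} = p + 4 A$ ($d{\left(A,p \right)} = 4 A + p = p + 4 A$)
$z = -30$ ($z = \frac{30}{-1 + 4 \cdot 0} = \frac{30}{-1 + 0} = \frac{30}{-1} = 30 \left(-1\right) = -30$)
$z^{3} = \left(-30\right)^{3} = -27000$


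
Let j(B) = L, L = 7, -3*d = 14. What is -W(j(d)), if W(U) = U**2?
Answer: -49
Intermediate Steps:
d = -14/3 (d = -1/3*14 = -14/3 ≈ -4.6667)
j(B) = 7
-W(j(d)) = -1*7**2 = -1*49 = -49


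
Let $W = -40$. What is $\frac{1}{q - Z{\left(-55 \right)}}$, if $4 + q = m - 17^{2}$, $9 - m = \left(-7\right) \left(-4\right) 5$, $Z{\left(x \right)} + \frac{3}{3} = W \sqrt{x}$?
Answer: $- \frac{423}{266929} - \frac{40 i \sqrt{55}}{266929} \approx -0.0015847 - 0.0011113 i$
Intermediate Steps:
$Z{\left(x \right)} = -1 - 40 \sqrt{x}$
$m = -131$ ($m = 9 - \left(-7\right) \left(-4\right) 5 = 9 - 28 \cdot 5 = 9 - 140 = -131$)
$q = -424$ ($q = -4 - 420 = -424$)
$\frac{1}{q - Z{\left(-55 \right)}} = \frac{1}{-424 - \left(-1 - 40 \sqrt{-55}\right)} = \frac{1}{-424 - \left(-1 - 40 i \sqrt{55}\right)} = \frac{1}{-424 + \left(1 + 40 i \sqrt{55}\right)} = \frac{1}{-423 + 40 i \sqrt{55}}$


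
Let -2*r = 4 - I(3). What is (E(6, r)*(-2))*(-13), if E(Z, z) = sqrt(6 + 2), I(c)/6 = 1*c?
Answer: 52*sqrt(2) ≈ 73.539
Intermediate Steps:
I(c) = 6*c (I(c) = 6*(1*c) = 6*c)
r = 7 (r = -(4 - 6*3)/2 = -(4 - 1*18)/2 = -(4 - 18)/2 = -1/2*(-14) = 7)
E(Z, z) = 2*sqrt(2) (E(Z, z) = sqrt(8) = 2*sqrt(2))
(E(6, r)*(-2))*(-13) = ((2*sqrt(2))*(-2))*(-13) = -4*sqrt(2)*(-13) = 52*sqrt(2)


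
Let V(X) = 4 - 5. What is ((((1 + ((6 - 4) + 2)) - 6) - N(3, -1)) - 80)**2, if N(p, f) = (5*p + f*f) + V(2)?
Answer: 9216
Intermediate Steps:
V(X) = -1
N(p, f) = -1 + f**2 + 5*p (N(p, f) = (5*p + f*f) - 1 = (5*p + f**2) - 1 = (f**2 + 5*p) - 1 = -1 + f**2 + 5*p)
((((1 + ((6 - 4) + 2)) - 6) - N(3, -1)) - 80)**2 = ((((1 + ((6 - 4) + 2)) - 6) - (-1 + (-1)**2 + 5*3)) - 80)**2 = ((((1 + (2 + 2)) - 6) - (-1 + 1 + 15)) - 80)**2 = ((((1 + 4) - 6) - 1*15) - 80)**2 = (((5 - 6) - 15) - 80)**2 = ((-1 - 15) - 80)**2 = (-16 - 80)**2 = (-96)**2 = 9216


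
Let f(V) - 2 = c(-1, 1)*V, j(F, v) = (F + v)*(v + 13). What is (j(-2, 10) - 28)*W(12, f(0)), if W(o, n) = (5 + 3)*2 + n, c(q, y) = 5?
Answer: 2808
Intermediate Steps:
j(F, v) = (13 + v)*(F + v) (j(F, v) = (F + v)*(13 + v) = (13 + v)*(F + v))
f(V) = 2 + 5*V
W(o, n) = 16 + n (W(o, n) = 8*2 + n = 16 + n)
(j(-2, 10) - 28)*W(12, f(0)) = ((10**2 + 13*(-2) + 13*10 - 2*10) - 28)*(16 + (2 + 5*0)) = ((100 - 26 + 130 - 20) - 28)*(16 + (2 + 0)) = (184 - 28)*(16 + 2) = 156*18 = 2808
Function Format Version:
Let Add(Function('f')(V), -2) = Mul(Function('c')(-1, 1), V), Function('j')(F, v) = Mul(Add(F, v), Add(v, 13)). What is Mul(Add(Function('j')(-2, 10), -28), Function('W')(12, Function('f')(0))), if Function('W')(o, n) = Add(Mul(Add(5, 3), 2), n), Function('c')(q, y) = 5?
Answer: 2808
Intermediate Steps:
Function('j')(F, v) = Mul(Add(13, v), Add(F, v)) (Function('j')(F, v) = Mul(Add(F, v), Add(13, v)) = Mul(Add(13, v), Add(F, v)))
Function('f')(V) = Add(2, Mul(5, V))
Function('W')(o, n) = Add(16, n) (Function('W')(o, n) = Add(Mul(8, 2), n) = Add(16, n))
Mul(Add(Function('j')(-2, 10), -28), Function('W')(12, Function('f')(0))) = Mul(Add(Add(Pow(10, 2), Mul(13, -2), Mul(13, 10), Mul(-2, 10)), -28), Add(16, Add(2, Mul(5, 0)))) = Mul(Add(Add(100, -26, 130, -20), -28), Add(16, Add(2, 0))) = Mul(Add(184, -28), Add(16, 2)) = Mul(156, 18) = 2808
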